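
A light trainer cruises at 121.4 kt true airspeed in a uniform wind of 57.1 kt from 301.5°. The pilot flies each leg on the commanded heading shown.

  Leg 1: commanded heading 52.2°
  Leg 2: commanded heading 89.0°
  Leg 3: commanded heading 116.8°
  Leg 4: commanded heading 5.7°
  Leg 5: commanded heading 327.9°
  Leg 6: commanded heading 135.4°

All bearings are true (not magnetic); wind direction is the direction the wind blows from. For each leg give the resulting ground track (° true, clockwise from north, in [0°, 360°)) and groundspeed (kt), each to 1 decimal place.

Leg 1: track=72.9°, groundspeed=151.3 kt
Leg 2: track=99.3°, groundspeed=172.3 kt
Leg 3: track=118.3°, groundspeed=178.4 kt
Leg 4: track=33.7°, groundspeed=109.4 kt
Leg 5: track=347.8°, groundspeed=74.7 kt
Leg 6: track=131.0°, groundspeed=177.4 kt

Leg 1: heading 52.2°; drift +20.7° → track 72.9°, groundspeed 151.3 kt
Leg 2: heading 89.0°; drift +10.3° → track 99.3°, groundspeed 172.3 kt
Leg 3: heading 116.8°; drift +1.5° → track 118.3°, groundspeed 178.4 kt
Leg 4: heading 5.7°; drift +28.0° → track 33.7°, groundspeed 109.4 kt
Leg 5: heading 327.9°; drift +19.9° → track 347.8°, groundspeed 74.7 kt
Leg 6: heading 135.4°; drift -4.4° → track 131.0°, groundspeed 177.4 kt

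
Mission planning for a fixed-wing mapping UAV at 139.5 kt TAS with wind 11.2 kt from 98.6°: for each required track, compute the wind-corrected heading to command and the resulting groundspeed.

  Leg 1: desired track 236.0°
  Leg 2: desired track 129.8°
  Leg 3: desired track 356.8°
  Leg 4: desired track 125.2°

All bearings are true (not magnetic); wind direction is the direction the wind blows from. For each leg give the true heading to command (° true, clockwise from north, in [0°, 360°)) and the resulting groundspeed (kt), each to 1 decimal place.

Leg 1: desired track 236.0°; wind correction -3.1° → command heading 232.9°, groundspeed 147.5 kt
Leg 2: desired track 129.8°; wind correction -2.4° → command heading 127.4°, groundspeed 129.8 kt
Leg 3: desired track 356.8°; wind correction +4.5° → command heading 1.3°, groundspeed 141.4 kt
Leg 4: desired track 125.2°; wind correction -2.1° → command heading 123.1°, groundspeed 129.4 kt

Leg 1: heading=232.9°, groundspeed=147.5 kt
Leg 2: heading=127.4°, groundspeed=129.8 kt
Leg 3: heading=1.3°, groundspeed=141.4 kt
Leg 4: heading=123.1°, groundspeed=129.4 kt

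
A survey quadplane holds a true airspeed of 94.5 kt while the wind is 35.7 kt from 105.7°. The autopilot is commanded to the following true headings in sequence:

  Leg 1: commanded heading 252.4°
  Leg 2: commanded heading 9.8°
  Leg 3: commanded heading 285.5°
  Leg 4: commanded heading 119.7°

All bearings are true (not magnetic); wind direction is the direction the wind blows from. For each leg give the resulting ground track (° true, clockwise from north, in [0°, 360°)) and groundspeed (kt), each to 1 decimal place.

Leg 1: track=261.4°, groundspeed=125.9 kt
Leg 2: track=349.9°, groundspeed=104.4 kt
Leg 3: track=285.6°, groundspeed=130.2 kt
Leg 4: track=127.9°, groundspeed=60.5 kt

Leg 1: heading 252.4°; drift +9.0° → track 261.4°, groundspeed 125.9 kt
Leg 2: heading 9.8°; drift -19.9° → track 349.9°, groundspeed 104.4 kt
Leg 3: heading 285.5°; drift +0.1° → track 285.6°, groundspeed 130.2 kt
Leg 4: heading 119.7°; drift +8.2° → track 127.9°, groundspeed 60.5 kt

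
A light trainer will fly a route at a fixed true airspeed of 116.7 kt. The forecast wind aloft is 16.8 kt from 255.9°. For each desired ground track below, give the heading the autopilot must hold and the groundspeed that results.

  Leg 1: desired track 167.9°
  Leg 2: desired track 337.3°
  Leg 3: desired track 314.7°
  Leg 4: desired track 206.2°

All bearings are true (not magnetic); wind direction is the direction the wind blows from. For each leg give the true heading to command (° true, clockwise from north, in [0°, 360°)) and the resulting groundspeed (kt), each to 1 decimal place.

Leg 1: desired track 167.9°; wind correction +8.3° → command heading 176.2°, groundspeed 114.9 kt
Leg 2: desired track 337.3°; wind correction -8.2° → command heading 329.1°, groundspeed 113.0 kt
Leg 3: desired track 314.7°; wind correction -7.1° → command heading 307.6°, groundspeed 107.1 kt
Leg 4: desired track 206.2°; wind correction +6.3° → command heading 212.5°, groundspeed 105.1 kt

Leg 1: heading=176.2°, groundspeed=114.9 kt
Leg 2: heading=329.1°, groundspeed=113.0 kt
Leg 3: heading=307.6°, groundspeed=107.1 kt
Leg 4: heading=212.5°, groundspeed=105.1 kt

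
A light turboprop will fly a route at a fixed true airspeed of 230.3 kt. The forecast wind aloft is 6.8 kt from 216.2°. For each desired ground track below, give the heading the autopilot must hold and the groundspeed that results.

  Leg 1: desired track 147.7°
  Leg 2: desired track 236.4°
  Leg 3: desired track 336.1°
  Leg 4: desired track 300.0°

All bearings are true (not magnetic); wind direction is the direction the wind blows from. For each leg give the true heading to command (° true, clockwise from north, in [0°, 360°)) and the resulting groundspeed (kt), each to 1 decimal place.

Leg 1: desired track 147.7°; wind correction +1.6° → command heading 149.3°, groundspeed 227.7 kt
Leg 2: desired track 236.4°; wind correction -0.6° → command heading 235.8°, groundspeed 223.9 kt
Leg 3: desired track 336.1°; wind correction -1.5° → command heading 334.6°, groundspeed 233.6 kt
Leg 4: desired track 300.0°; wind correction -1.7° → command heading 298.3°, groundspeed 229.5 kt

Leg 1: heading=149.3°, groundspeed=227.7 kt
Leg 2: heading=235.8°, groundspeed=223.9 kt
Leg 3: heading=334.6°, groundspeed=233.6 kt
Leg 4: heading=298.3°, groundspeed=229.5 kt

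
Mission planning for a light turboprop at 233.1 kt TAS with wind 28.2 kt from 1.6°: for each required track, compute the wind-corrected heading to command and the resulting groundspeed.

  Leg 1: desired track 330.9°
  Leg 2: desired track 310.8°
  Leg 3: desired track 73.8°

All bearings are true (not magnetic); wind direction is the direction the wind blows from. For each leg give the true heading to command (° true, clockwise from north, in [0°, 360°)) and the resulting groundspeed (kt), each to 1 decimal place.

Leg 1: heading=334.4°, groundspeed=208.4 kt
Leg 2: heading=316.2°, groundspeed=214.3 kt
Leg 3: heading=67.2°, groundspeed=222.9 kt

Leg 1: desired track 330.9°; wind correction +3.5° → command heading 334.4°, groundspeed 208.4 kt
Leg 2: desired track 310.8°; wind correction +5.4° → command heading 316.2°, groundspeed 214.3 kt
Leg 3: desired track 73.8°; wind correction -6.6° → command heading 67.2°, groundspeed 222.9 kt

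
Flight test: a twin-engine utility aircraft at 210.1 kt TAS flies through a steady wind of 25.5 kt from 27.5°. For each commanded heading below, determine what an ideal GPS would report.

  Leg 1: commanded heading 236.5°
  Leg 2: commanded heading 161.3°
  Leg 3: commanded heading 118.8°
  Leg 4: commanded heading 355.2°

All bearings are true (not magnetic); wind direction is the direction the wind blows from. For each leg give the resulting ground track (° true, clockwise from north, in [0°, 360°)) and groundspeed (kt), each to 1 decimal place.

Leg 1: track=233.5°, groundspeed=232.7 kt
Leg 2: track=165.9°, groundspeed=228.5 kt
Leg 3: track=125.7°, groundspeed=212.2 kt
Leg 4: track=351.1°, groundspeed=189.0 kt

Leg 1: heading 236.5°; drift -3.0° → track 233.5°, groundspeed 232.7 kt
Leg 2: heading 161.3°; drift +4.6° → track 165.9°, groundspeed 228.5 kt
Leg 3: heading 118.8°; drift +6.9° → track 125.7°, groundspeed 212.2 kt
Leg 4: heading 355.2°; drift -4.1° → track 351.1°, groundspeed 189.0 kt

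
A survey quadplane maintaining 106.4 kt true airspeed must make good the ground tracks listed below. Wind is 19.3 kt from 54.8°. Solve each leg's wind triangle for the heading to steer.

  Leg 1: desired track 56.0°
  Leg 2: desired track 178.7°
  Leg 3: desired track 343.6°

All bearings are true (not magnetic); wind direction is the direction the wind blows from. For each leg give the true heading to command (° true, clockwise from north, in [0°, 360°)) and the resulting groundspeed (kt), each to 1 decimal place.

Leg 1: heading=55.8°, groundspeed=87.1 kt
Leg 2: heading=170.0°, groundspeed=116.0 kt
Leg 3: heading=353.5°, groundspeed=98.6 kt

Leg 1: desired track 56.0°; wind correction -0.2° → command heading 55.8°, groundspeed 87.1 kt
Leg 2: desired track 178.7°; wind correction -8.7° → command heading 170.0°, groundspeed 116.0 kt
Leg 3: desired track 343.6°; wind correction +9.9° → command heading 353.5°, groundspeed 98.6 kt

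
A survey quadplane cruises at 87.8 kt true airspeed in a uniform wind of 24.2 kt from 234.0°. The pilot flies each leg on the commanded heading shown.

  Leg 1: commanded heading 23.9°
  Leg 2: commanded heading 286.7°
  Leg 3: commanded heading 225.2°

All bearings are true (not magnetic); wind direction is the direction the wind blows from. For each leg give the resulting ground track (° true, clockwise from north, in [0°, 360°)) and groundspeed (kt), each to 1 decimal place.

Leg 1: heading 23.9°; drift +6.4° → track 30.3°, groundspeed 109.4 kt
Leg 2: heading 286.7°; drift +14.7° → track 301.4°, groundspeed 75.6 kt
Leg 3: heading 225.2°; drift -3.3° → track 221.9°, groundspeed 64.0 kt

Leg 1: track=30.3°, groundspeed=109.4 kt
Leg 2: track=301.4°, groundspeed=75.6 kt
Leg 3: track=221.9°, groundspeed=64.0 kt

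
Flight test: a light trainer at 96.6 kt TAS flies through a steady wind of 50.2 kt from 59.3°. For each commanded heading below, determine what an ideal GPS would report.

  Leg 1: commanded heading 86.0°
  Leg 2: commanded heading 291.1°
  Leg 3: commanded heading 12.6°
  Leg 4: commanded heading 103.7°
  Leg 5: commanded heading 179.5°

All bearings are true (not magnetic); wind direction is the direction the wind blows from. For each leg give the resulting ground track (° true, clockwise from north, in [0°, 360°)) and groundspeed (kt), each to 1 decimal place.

Leg 1: track=109.5°, groundspeed=56.5 kt
Leg 2: track=273.9°, groundspeed=133.6 kt
Leg 3: track=342.2°, groundspeed=72.1 kt
Leg 4: track=133.7°, groundspeed=70.2 kt
Leg 5: track=199.1°, groundspeed=129.3 kt

Leg 1: heading 86.0°; drift +23.5° → track 109.5°, groundspeed 56.5 kt
Leg 2: heading 291.1°; drift -17.2° → track 273.9°, groundspeed 133.6 kt
Leg 3: heading 12.6°; drift -30.4° → track 342.2°, groundspeed 72.1 kt
Leg 4: heading 103.7°; drift +30.0° → track 133.7°, groundspeed 70.2 kt
Leg 5: heading 179.5°; drift +19.6° → track 199.1°, groundspeed 129.3 kt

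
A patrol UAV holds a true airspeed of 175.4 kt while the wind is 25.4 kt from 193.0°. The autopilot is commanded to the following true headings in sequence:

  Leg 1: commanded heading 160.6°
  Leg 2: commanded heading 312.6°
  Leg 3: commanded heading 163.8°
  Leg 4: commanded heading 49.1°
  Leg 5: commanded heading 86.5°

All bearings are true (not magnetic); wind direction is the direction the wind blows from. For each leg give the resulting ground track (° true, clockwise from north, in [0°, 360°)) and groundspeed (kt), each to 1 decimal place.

Leg 1: heading 160.6°; drift -5.1° → track 155.5°, groundspeed 154.6 kt
Leg 2: heading 312.6°; drift +6.7° → track 319.3°, groundspeed 189.2 kt
Leg 3: heading 163.8°; drift -4.6° → track 159.2°, groundspeed 153.7 kt
Leg 4: heading 49.1°; drift -4.4° → track 44.7°, groundspeed 196.5 kt
Leg 5: heading 86.5°; drift -7.6° → track 78.9°, groundspeed 184.2 kt

Leg 1: track=155.5°, groundspeed=154.6 kt
Leg 2: track=319.3°, groundspeed=189.2 kt
Leg 3: track=159.2°, groundspeed=153.7 kt
Leg 4: track=44.7°, groundspeed=196.5 kt
Leg 5: track=78.9°, groundspeed=184.2 kt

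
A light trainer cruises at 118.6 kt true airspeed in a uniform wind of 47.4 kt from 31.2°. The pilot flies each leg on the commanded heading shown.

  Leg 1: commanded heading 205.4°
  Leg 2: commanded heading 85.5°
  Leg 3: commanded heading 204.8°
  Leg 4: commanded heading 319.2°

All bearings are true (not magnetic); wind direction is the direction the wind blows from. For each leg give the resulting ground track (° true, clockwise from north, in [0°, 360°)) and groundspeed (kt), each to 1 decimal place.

Leg 1: track=207.1°, groundspeed=165.8 kt
Leg 2: track=108.4°, groundspeed=98.8 kt
Leg 3: track=206.6°, groundspeed=165.8 kt
Leg 4: track=295.8°, groundspeed=113.3 kt

Leg 1: heading 205.4°; drift +1.7° → track 207.1°, groundspeed 165.8 kt
Leg 2: heading 85.5°; drift +22.9° → track 108.4°, groundspeed 98.8 kt
Leg 3: heading 204.8°; drift +1.8° → track 206.6°, groundspeed 165.8 kt
Leg 4: heading 319.2°; drift -23.4° → track 295.8°, groundspeed 113.3 kt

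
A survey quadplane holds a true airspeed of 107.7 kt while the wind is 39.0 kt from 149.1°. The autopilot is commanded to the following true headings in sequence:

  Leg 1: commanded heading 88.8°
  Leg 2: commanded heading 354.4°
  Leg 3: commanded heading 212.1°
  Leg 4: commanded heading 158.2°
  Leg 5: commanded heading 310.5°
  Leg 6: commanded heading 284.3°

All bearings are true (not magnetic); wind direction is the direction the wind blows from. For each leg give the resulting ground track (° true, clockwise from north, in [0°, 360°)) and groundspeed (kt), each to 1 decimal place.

Leg 1: track=67.8°, groundspeed=94.6 kt
Leg 2: track=347.8°, groundspeed=143.9 kt
Leg 3: track=233.2°, groundspeed=96.5 kt
Leg 4: track=163.3°, groundspeed=69.5 kt
Leg 5: track=315.4°, groundspeed=145.2 kt
Leg 6: track=295.8°, groundspeed=138.1 kt

Leg 1: heading 88.8°; drift -21.0° → track 67.8°, groundspeed 94.6 kt
Leg 2: heading 354.4°; drift -6.6° → track 347.8°, groundspeed 143.9 kt
Leg 3: heading 212.1°; drift +21.1° → track 233.2°, groundspeed 96.5 kt
Leg 4: heading 158.2°; drift +5.1° → track 163.3°, groundspeed 69.5 kt
Leg 5: heading 310.5°; drift +4.9° → track 315.4°, groundspeed 145.2 kt
Leg 6: heading 284.3°; drift +11.5° → track 295.8°, groundspeed 138.1 kt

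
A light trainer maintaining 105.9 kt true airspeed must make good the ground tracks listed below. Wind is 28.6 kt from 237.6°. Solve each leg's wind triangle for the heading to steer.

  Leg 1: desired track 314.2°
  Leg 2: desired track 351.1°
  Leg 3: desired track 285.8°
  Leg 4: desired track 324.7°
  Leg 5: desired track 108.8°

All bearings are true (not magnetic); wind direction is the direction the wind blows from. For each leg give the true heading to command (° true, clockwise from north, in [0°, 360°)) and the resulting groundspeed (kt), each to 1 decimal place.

Leg 1: heading=299.0°, groundspeed=95.6 kt
Leg 2: heading=336.8°, groundspeed=114.0 kt
Leg 3: heading=274.2°, groundspeed=84.7 kt
Leg 4: heading=309.1°, groundspeed=100.5 kt
Leg 5: heading=121.0°, groundspeed=121.4 kt

Leg 1: desired track 314.2°; wind correction -15.2° → command heading 299.0°, groundspeed 95.6 kt
Leg 2: desired track 351.1°; wind correction -14.3° → command heading 336.8°, groundspeed 114.0 kt
Leg 3: desired track 285.8°; wind correction -11.6° → command heading 274.2°, groundspeed 84.7 kt
Leg 4: desired track 324.7°; wind correction -15.6° → command heading 309.1°, groundspeed 100.5 kt
Leg 5: desired track 108.8°; wind correction +12.2° → command heading 121.0°, groundspeed 121.4 kt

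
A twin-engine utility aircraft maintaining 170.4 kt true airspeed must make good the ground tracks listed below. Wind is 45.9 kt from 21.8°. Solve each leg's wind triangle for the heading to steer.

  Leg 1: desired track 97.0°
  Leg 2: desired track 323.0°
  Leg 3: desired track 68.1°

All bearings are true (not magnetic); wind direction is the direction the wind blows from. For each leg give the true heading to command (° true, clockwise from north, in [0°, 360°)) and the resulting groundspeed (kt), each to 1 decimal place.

Leg 1: heading=81.9°, groundspeed=152.8 kt
Leg 2: heading=336.3°, groundspeed=142.0 kt
Leg 3: heading=56.9°, groundspeed=135.4 kt

Leg 1: desired track 97.0°; wind correction -15.1° → command heading 81.9°, groundspeed 152.8 kt
Leg 2: desired track 323.0°; wind correction +13.3° → command heading 336.3°, groundspeed 142.0 kt
Leg 3: desired track 68.1°; wind correction -11.2° → command heading 56.9°, groundspeed 135.4 kt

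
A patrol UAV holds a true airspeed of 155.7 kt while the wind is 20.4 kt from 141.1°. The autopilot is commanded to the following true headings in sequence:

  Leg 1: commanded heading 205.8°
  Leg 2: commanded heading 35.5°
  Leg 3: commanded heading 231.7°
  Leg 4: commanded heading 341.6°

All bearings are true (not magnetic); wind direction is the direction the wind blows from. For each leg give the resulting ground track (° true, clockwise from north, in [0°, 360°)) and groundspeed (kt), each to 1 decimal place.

Leg 1: heading 205.8°; drift +7.2° → track 213.0°, groundspeed 148.1 kt
Leg 2: heading 35.5°; drift -7.0° → track 28.5°, groundspeed 162.4 kt
Leg 3: heading 231.7°; drift +7.5° → track 239.2°, groundspeed 157.2 kt
Leg 4: heading 341.6°; drift -2.3° → track 339.3°, groundspeed 175.0 kt

Leg 1: track=213.0°, groundspeed=148.1 kt
Leg 2: track=28.5°, groundspeed=162.4 kt
Leg 3: track=239.2°, groundspeed=157.2 kt
Leg 4: track=339.3°, groundspeed=175.0 kt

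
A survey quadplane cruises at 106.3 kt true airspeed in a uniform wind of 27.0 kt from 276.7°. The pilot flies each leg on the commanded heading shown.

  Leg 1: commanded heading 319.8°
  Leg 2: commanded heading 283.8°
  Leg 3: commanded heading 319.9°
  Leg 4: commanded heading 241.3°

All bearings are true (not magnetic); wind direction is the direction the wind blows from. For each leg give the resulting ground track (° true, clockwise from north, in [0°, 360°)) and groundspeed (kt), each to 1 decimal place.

Leg 1: track=331.8°, groundspeed=88.5 kt
Leg 2: track=286.2°, groundspeed=79.6 kt
Leg 3: track=331.9°, groundspeed=88.6 kt
Leg 4: track=230.8°, groundspeed=85.7 kt

Leg 1: heading 319.8°; drift +12.0° → track 331.8°, groundspeed 88.5 kt
Leg 2: heading 283.8°; drift +2.4° → track 286.2°, groundspeed 79.6 kt
Leg 3: heading 319.9°; drift +12.0° → track 331.9°, groundspeed 88.6 kt
Leg 4: heading 241.3°; drift -10.5° → track 230.8°, groundspeed 85.7 kt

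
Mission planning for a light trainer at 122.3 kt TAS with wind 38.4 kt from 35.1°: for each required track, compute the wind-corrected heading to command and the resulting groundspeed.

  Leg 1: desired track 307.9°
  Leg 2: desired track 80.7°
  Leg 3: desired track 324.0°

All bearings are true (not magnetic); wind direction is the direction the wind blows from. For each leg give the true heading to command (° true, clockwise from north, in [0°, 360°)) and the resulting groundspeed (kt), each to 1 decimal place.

Leg 1: heading=326.2°, groundspeed=114.3 kt
Leg 2: heading=67.7°, groundspeed=92.3 kt
Leg 3: heading=341.3°, groundspeed=104.3 kt

Leg 1: desired track 307.9°; wind correction +18.3° → command heading 326.2°, groundspeed 114.3 kt
Leg 2: desired track 80.7°; wind correction -13.0° → command heading 67.7°, groundspeed 92.3 kt
Leg 3: desired track 324.0°; wind correction +17.3° → command heading 341.3°, groundspeed 104.3 kt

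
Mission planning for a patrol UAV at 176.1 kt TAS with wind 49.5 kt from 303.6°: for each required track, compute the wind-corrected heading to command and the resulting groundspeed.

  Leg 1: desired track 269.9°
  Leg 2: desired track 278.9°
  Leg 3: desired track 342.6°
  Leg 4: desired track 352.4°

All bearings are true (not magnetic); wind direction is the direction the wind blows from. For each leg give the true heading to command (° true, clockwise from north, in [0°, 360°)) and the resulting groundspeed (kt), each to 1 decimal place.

Leg 1: desired track 269.9°; wind correction +9.0° → command heading 278.9°, groundspeed 132.8 kt
Leg 2: desired track 278.9°; wind correction +6.7° → command heading 285.6°, groundspeed 129.9 kt
Leg 3: desired track 342.6°; wind correction -10.2° → command heading 332.4°, groundspeed 134.9 kt
Leg 4: desired track 352.4°; wind correction -12.2° → command heading 340.2°, groundspeed 139.5 kt

Leg 1: heading=278.9°, groundspeed=132.8 kt
Leg 2: heading=285.6°, groundspeed=129.9 kt
Leg 3: heading=332.4°, groundspeed=134.9 kt
Leg 4: heading=340.2°, groundspeed=139.5 kt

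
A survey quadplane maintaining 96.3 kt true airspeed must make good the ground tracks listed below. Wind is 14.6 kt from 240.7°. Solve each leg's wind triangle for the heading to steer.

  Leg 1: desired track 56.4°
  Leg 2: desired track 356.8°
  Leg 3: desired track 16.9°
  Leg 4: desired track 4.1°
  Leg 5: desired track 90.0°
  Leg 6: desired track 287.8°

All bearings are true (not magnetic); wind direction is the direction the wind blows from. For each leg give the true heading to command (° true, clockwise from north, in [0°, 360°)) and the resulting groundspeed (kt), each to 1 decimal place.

Leg 1: desired track 56.4°; wind correction -0.7° → command heading 55.7°, groundspeed 110.9 kt
Leg 2: desired track 356.8°; wind correction -7.8° → command heading 349.0°, groundspeed 101.8 kt
Leg 3: desired track 16.9°; wind correction -6.0° → command heading 10.9°, groundspeed 106.3 kt
Leg 4: desired track 4.1°; wind correction -7.3° → command heading 356.8°, groundspeed 103.6 kt
Leg 5: desired track 90.0°; wind correction +4.3° → command heading 94.3°, groundspeed 108.8 kt
Leg 6: desired track 287.8°; wind correction -6.4° → command heading 281.4°, groundspeed 85.8 kt

Leg 1: heading=55.7°, groundspeed=110.9 kt
Leg 2: heading=349.0°, groundspeed=101.8 kt
Leg 3: heading=10.9°, groundspeed=106.3 kt
Leg 4: heading=356.8°, groundspeed=103.6 kt
Leg 5: heading=94.3°, groundspeed=108.8 kt
Leg 6: heading=281.4°, groundspeed=85.8 kt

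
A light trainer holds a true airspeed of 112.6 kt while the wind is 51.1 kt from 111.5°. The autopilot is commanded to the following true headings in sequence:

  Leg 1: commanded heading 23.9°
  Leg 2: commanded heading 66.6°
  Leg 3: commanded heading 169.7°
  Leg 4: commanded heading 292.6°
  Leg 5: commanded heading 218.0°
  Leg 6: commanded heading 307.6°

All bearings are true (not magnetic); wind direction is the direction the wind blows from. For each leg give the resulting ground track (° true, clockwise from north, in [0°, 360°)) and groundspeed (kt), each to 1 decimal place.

Leg 1: heading 23.9°; drift -24.8° → track 359.1°, groundspeed 121.7 kt
Leg 2: heading 66.6°; drift -25.3° → track 41.3°, groundspeed 84.5 kt
Leg 3: heading 169.7°; drift +26.9° → track 196.6°, groundspeed 96.1 kt
Leg 4: heading 292.6°; drift -0.3° → track 292.3°, groundspeed 163.7 kt
Leg 5: heading 218.0°; drift +21.1° → track 239.1°, groundspeed 136.2 kt
Leg 6: heading 307.6°; drift -5.0° → track 302.6°, groundspeed 162.3 kt

Leg 1: track=359.1°, groundspeed=121.7 kt
Leg 2: track=41.3°, groundspeed=84.5 kt
Leg 3: track=196.6°, groundspeed=96.1 kt
Leg 4: track=292.3°, groundspeed=163.7 kt
Leg 5: track=239.1°, groundspeed=136.2 kt
Leg 6: track=302.6°, groundspeed=162.3 kt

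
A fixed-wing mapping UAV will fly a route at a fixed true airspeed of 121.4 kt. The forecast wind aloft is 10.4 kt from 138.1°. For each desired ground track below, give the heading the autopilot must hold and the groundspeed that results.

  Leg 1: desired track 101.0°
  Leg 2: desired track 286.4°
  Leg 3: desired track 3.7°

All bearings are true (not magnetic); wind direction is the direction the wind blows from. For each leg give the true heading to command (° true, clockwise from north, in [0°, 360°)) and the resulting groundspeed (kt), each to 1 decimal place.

Leg 1: heading=104.0°, groundspeed=112.9 kt
Leg 2: heading=283.8°, groundspeed=130.1 kt
Leg 3: heading=7.2°, groundspeed=128.4 kt

Leg 1: desired track 101.0°; wind correction +3.0° → command heading 104.0°, groundspeed 112.9 kt
Leg 2: desired track 286.4°; wind correction -2.6° → command heading 283.8°, groundspeed 130.1 kt
Leg 3: desired track 3.7°; wind correction +3.5° → command heading 7.2°, groundspeed 128.4 kt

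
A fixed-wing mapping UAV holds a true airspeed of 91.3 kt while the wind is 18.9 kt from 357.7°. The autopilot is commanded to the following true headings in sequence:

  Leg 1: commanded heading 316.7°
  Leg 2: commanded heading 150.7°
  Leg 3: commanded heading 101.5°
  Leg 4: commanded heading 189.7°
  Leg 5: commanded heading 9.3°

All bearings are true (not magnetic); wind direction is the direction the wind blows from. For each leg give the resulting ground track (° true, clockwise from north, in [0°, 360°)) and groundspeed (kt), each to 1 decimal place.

Leg 1: heading 316.7°; drift -9.1° → track 307.6°, groundspeed 78.0 kt
Leg 2: heading 150.7°; drift +4.5° → track 155.2°, groundspeed 108.5 kt
Leg 3: heading 101.5°; drift +10.8° → track 112.3°, groundspeed 97.6 kt
Leg 4: heading 189.7°; drift -2.0° → track 187.7°, groundspeed 109.9 kt
Leg 5: heading 9.3°; drift +3.0° → track 12.3°, groundspeed 72.9 kt

Leg 1: track=307.6°, groundspeed=78.0 kt
Leg 2: track=155.2°, groundspeed=108.5 kt
Leg 3: track=112.3°, groundspeed=97.6 kt
Leg 4: track=187.7°, groundspeed=109.9 kt
Leg 5: track=12.3°, groundspeed=72.9 kt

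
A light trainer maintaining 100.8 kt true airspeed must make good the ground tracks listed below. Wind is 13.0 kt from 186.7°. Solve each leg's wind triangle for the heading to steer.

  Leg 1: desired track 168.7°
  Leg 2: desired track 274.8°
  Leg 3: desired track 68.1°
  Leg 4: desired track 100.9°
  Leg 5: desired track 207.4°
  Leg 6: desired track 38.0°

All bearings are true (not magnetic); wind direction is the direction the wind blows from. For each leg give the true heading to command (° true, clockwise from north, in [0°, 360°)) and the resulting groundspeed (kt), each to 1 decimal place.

Leg 1: heading=171.0°, groundspeed=88.4 kt
Leg 2: heading=267.4°, groundspeed=99.5 kt
Leg 3: heading=74.6°, groundspeed=106.4 kt
Leg 4: heading=108.3°, groundspeed=99.0 kt
Leg 5: heading=204.8°, groundspeed=88.5 kt
Leg 6: heading=41.8°, groundspeed=111.7 kt

Leg 1: desired track 168.7°; wind correction +2.3° → command heading 171.0°, groundspeed 88.4 kt
Leg 2: desired track 274.8°; wind correction -7.4° → command heading 267.4°, groundspeed 99.5 kt
Leg 3: desired track 68.1°; wind correction +6.5° → command heading 74.6°, groundspeed 106.4 kt
Leg 4: desired track 100.9°; wind correction +7.4° → command heading 108.3°, groundspeed 99.0 kt
Leg 5: desired track 207.4°; wind correction -2.6° → command heading 204.8°, groundspeed 88.5 kt
Leg 6: desired track 38.0°; wind correction +3.8° → command heading 41.8°, groundspeed 111.7 kt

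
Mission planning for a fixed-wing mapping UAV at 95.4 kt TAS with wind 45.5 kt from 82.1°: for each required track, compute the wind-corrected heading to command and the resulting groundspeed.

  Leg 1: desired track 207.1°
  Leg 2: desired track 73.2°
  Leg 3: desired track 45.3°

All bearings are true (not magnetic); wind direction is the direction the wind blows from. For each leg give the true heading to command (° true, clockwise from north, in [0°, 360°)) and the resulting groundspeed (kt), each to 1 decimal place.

Leg 1: desired track 207.1°; wind correction -23.0° → command heading 184.1°, groundspeed 113.9 kt
Leg 2: desired track 73.2°; wind correction +4.2° → command heading 77.4°, groundspeed 50.2 kt
Leg 3: desired track 45.3°; wind correction +16.6° → command heading 61.9°, groundspeed 55.0 kt

Leg 1: heading=184.1°, groundspeed=113.9 kt
Leg 2: heading=77.4°, groundspeed=50.2 kt
Leg 3: heading=61.9°, groundspeed=55.0 kt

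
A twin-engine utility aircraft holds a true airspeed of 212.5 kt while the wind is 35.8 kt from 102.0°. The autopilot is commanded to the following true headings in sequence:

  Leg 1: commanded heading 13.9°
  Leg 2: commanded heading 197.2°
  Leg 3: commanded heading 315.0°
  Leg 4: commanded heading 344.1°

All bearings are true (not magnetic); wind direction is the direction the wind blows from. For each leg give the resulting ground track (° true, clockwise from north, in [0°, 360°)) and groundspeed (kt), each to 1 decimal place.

Leg 1: track=4.3°, groundspeed=214.3 kt
Leg 2: track=206.6°, groundspeed=218.7 kt
Leg 3: track=310.4°, groundspeed=243.3 kt
Leg 4: track=336.2°, groundspeed=231.4 kt

Leg 1: heading 13.9°; drift -9.6° → track 4.3°, groundspeed 214.3 kt
Leg 2: heading 197.2°; drift +9.4° → track 206.6°, groundspeed 218.7 kt
Leg 3: heading 315.0°; drift -4.6° → track 310.4°, groundspeed 243.3 kt
Leg 4: heading 344.1°; drift -7.9° → track 336.2°, groundspeed 231.4 kt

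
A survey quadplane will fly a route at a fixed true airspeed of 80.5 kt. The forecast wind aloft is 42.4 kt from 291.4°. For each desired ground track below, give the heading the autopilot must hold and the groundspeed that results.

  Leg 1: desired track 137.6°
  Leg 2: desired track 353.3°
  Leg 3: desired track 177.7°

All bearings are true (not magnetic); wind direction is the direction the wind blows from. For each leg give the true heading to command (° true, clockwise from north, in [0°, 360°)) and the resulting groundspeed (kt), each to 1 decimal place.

Leg 1: heading=151.0°, groundspeed=116.3 kt
Leg 2: heading=325.6°, groundspeed=51.3 kt
Leg 3: heading=206.5°, groundspeed=87.6 kt

Leg 1: desired track 137.6°; wind correction +13.4° → command heading 151.0°, groundspeed 116.3 kt
Leg 2: desired track 353.3°; wind correction -27.7° → command heading 325.6°, groundspeed 51.3 kt
Leg 3: desired track 177.7°; wind correction +28.8° → command heading 206.5°, groundspeed 87.6 kt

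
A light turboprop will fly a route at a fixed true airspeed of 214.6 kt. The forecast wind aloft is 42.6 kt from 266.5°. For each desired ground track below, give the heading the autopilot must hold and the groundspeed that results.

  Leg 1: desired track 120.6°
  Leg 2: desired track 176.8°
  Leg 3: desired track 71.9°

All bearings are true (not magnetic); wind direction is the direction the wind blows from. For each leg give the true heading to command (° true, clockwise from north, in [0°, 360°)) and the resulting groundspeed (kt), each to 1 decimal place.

Leg 1: heading=127.0°, groundspeed=248.5 kt
Leg 2: heading=188.2°, groundspeed=210.1 kt
Leg 3: heading=69.0°, groundspeed=255.6 kt

Leg 1: desired track 120.6°; wind correction +6.4° → command heading 127.0°, groundspeed 248.5 kt
Leg 2: desired track 176.8°; wind correction +11.4° → command heading 188.2°, groundspeed 210.1 kt
Leg 3: desired track 71.9°; wind correction -2.9° → command heading 69.0°, groundspeed 255.6 kt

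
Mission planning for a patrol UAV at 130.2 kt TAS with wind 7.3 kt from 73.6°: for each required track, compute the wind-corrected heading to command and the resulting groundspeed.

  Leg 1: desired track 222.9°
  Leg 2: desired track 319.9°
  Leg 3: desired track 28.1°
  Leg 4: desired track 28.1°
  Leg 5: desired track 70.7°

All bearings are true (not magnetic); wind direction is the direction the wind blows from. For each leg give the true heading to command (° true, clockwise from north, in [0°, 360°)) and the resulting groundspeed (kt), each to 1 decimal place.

Leg 1: heading=221.3°, groundspeed=136.4 kt
Leg 2: heading=322.8°, groundspeed=133.0 kt
Leg 3: heading=30.4°, groundspeed=125.0 kt
Leg 4: heading=30.4°, groundspeed=125.0 kt
Leg 5: heading=70.9°, groundspeed=122.9 kt

Leg 1: desired track 222.9°; wind correction -1.6° → command heading 221.3°, groundspeed 136.4 kt
Leg 2: desired track 319.9°; wind correction +2.9° → command heading 322.8°, groundspeed 133.0 kt
Leg 3: desired track 28.1°; wind correction +2.3° → command heading 30.4°, groundspeed 125.0 kt
Leg 4: desired track 28.1°; wind correction +2.3° → command heading 30.4°, groundspeed 125.0 kt
Leg 5: desired track 70.7°; wind correction +0.2° → command heading 70.9°, groundspeed 122.9 kt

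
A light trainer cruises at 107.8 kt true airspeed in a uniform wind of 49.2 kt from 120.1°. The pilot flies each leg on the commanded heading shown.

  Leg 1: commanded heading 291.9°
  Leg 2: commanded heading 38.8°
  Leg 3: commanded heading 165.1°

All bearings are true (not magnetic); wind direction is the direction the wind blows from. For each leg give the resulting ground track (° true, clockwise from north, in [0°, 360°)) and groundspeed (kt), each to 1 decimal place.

Leg 1: heading 291.9°; drift +2.6° → track 294.5°, groundspeed 156.7 kt
Leg 2: heading 38.8°; drift -25.9° → track 12.9°, groundspeed 111.5 kt
Leg 3: heading 165.1°; drift +25.5° → track 190.6°, groundspeed 80.9 kt

Leg 1: track=294.5°, groundspeed=156.7 kt
Leg 2: track=12.9°, groundspeed=111.5 kt
Leg 3: track=190.6°, groundspeed=80.9 kt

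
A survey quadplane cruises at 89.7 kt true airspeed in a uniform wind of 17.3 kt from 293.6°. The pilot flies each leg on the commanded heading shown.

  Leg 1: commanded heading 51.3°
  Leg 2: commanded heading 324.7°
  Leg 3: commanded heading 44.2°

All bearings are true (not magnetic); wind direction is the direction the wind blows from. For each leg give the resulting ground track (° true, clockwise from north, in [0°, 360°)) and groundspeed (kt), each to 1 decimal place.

Leg 1: track=60.2°, groundspeed=98.9 kt
Leg 2: track=331.5°, groundspeed=75.4 kt
Leg 3: track=53.8°, groundspeed=97.1 kt

Leg 1: heading 51.3°; drift +8.9° → track 60.2°, groundspeed 98.9 kt
Leg 2: heading 324.7°; drift +6.8° → track 331.5°, groundspeed 75.4 kt
Leg 3: heading 44.2°; drift +9.6° → track 53.8°, groundspeed 97.1 kt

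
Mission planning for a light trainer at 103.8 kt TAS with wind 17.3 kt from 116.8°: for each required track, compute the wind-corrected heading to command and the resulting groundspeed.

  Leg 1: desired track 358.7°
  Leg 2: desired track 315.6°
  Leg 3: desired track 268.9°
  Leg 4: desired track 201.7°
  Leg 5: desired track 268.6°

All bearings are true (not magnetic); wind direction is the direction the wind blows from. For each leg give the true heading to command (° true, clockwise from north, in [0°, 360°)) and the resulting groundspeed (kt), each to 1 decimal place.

Leg 1: heading=7.2°, groundspeed=110.8 kt
Leg 2: heading=318.7°, groundspeed=120.0 kt
Leg 3: heading=264.4°, groundspeed=118.8 kt
Leg 4: heading=192.1°, groundspeed=100.8 kt
Leg 5: heading=264.1°, groundspeed=118.7 kt

Leg 1: desired track 358.7°; wind correction +8.5° → command heading 7.2°, groundspeed 110.8 kt
Leg 2: desired track 315.6°; wind correction +3.1° → command heading 318.7°, groundspeed 120.0 kt
Leg 3: desired track 268.9°; wind correction -4.5° → command heading 264.4°, groundspeed 118.8 kt
Leg 4: desired track 201.7°; wind correction -9.6° → command heading 192.1°, groundspeed 100.8 kt
Leg 5: desired track 268.6°; wind correction -4.5° → command heading 264.1°, groundspeed 118.7 kt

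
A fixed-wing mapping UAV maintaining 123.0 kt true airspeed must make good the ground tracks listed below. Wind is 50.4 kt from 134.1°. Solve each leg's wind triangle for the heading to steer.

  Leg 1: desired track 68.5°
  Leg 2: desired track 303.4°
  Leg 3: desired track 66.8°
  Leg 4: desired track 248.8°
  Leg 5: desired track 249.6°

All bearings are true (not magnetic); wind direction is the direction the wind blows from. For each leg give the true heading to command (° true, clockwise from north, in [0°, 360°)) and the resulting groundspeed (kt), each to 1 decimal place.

Leg 1: desired track 68.5°; wind correction +21.9° → command heading 90.4°, groundspeed 93.3 kt
Leg 2: desired track 303.4°; wind correction -4.4° → command heading 299.0°, groundspeed 172.2 kt
Leg 3: desired track 66.8°; wind correction +22.2° → command heading 89.0°, groundspeed 94.4 kt
Leg 4: desired track 248.8°; wind correction -21.9° → command heading 226.9°, groundspeed 135.2 kt
Leg 5: desired track 249.6°; wind correction -21.7° → command heading 227.9°, groundspeed 136.0 kt

Leg 1: heading=90.4°, groundspeed=93.3 kt
Leg 2: heading=299.0°, groundspeed=172.2 kt
Leg 3: heading=89.0°, groundspeed=94.4 kt
Leg 4: heading=226.9°, groundspeed=135.2 kt
Leg 5: heading=227.9°, groundspeed=136.0 kt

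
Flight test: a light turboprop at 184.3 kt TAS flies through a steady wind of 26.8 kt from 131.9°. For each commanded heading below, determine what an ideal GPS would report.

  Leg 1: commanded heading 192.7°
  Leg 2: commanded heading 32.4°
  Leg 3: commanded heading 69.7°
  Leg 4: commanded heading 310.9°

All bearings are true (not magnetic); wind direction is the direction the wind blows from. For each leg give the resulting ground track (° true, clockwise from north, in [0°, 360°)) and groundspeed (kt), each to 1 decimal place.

Leg 1: heading 192.7°; drift +7.8° → track 200.5°, groundspeed 172.8 kt
Leg 2: heading 32.4°; drift -8.0° → track 24.4°, groundspeed 190.6 kt
Leg 3: heading 69.7°; drift -7.9° → track 61.8°, groundspeed 173.4 kt
Leg 4: heading 310.9°; drift +0.1° → track 311.0°, groundspeed 211.1 kt

Leg 1: track=200.5°, groundspeed=172.8 kt
Leg 2: track=24.4°, groundspeed=190.6 kt
Leg 3: track=61.8°, groundspeed=173.4 kt
Leg 4: track=311.0°, groundspeed=211.1 kt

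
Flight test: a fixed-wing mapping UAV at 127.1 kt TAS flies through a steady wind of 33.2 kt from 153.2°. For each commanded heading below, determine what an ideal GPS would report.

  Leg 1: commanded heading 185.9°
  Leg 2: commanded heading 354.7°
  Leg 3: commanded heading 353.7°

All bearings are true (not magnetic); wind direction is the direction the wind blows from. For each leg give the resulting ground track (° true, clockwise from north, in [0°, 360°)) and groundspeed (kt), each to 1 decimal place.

Leg 1: heading 185.9°; drift +10.3° → track 196.2°, groundspeed 100.8 kt
Leg 2: heading 354.7°; drift -4.4° → track 350.3°, groundspeed 158.5 kt
Leg 3: heading 353.7°; drift -4.2° → track 349.5°, groundspeed 158.6 kt

Leg 1: track=196.2°, groundspeed=100.8 kt
Leg 2: track=350.3°, groundspeed=158.5 kt
Leg 3: track=349.5°, groundspeed=158.6 kt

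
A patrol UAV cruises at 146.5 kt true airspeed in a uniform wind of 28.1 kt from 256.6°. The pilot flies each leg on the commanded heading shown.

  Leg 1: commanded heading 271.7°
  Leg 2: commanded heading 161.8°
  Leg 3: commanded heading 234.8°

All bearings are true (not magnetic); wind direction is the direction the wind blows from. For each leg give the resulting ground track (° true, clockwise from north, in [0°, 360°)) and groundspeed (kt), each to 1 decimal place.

Leg 1: track=275.2°, groundspeed=119.6 kt
Leg 2: track=151.1°, groundspeed=151.5 kt
Leg 3: track=229.8°, groundspeed=120.9 kt

Leg 1: heading 271.7°; drift +3.5° → track 275.2°, groundspeed 119.6 kt
Leg 2: heading 161.8°; drift -10.7° → track 151.1°, groundspeed 151.5 kt
Leg 3: heading 234.8°; drift -5.0° → track 229.8°, groundspeed 120.9 kt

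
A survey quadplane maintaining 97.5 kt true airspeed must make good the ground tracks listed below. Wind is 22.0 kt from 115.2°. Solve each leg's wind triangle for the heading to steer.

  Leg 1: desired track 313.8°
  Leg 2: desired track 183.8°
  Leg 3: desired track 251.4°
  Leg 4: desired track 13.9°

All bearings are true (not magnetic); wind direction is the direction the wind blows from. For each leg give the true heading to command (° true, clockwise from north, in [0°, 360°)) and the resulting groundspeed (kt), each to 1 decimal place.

Leg 1: desired track 313.8°; wind correction +4.1° → command heading 317.9°, groundspeed 118.1 kt
Leg 2: desired track 183.8°; wind correction -12.1° → command heading 171.7°, groundspeed 87.3 kt
Leg 3: desired track 251.4°; wind correction -9.0° → command heading 242.4°, groundspeed 112.2 kt
Leg 4: desired track 13.9°; wind correction +12.8° → command heading 26.7°, groundspeed 99.4 kt

Leg 1: heading=317.9°, groundspeed=118.1 kt
Leg 2: heading=171.7°, groundspeed=87.3 kt
Leg 3: heading=242.4°, groundspeed=112.2 kt
Leg 4: heading=26.7°, groundspeed=99.4 kt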